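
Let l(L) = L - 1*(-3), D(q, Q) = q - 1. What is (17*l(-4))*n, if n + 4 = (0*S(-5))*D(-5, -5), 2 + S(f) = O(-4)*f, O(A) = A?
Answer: 68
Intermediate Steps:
S(f) = -2 - 4*f
D(q, Q) = -1 + q
n = -4 (n = -4 + (0*(-2 - 4*(-5)))*(-1 - 5) = -4 + (0*(-2 + 20))*(-6) = -4 + (0*18)*(-6) = -4 + 0*(-6) = -4 + 0 = -4)
l(L) = 3 + L (l(L) = L + 3 = 3 + L)
(17*l(-4))*n = (17*(3 - 4))*(-4) = (17*(-1))*(-4) = -17*(-4) = 68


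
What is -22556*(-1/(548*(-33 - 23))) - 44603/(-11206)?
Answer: 10730907/3306632 ≈ 3.2453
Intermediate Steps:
-22556*(-1/(548*(-33 - 23))) - 44603/(-11206) = -22556/((-548*(-56))) - 44603*(-1/11206) = -22556/30688 + 3431/862 = -22556*1/30688 + 3431/862 = -5639/7672 + 3431/862 = 10730907/3306632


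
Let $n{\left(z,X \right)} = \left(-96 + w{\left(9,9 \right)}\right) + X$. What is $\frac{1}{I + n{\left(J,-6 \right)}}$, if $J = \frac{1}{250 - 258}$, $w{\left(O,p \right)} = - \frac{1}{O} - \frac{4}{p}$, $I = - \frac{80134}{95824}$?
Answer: $- \frac{431208}{44583379} \approx -0.0096719$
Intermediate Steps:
$I = - \frac{40067}{47912}$ ($I = \left(-80134\right) \frac{1}{95824} = - \frac{40067}{47912} \approx -0.83626$)
$J = - \frac{1}{8}$ ($J = \frac{1}{-8} = - \frac{1}{8} \approx -0.125$)
$n{\left(z,X \right)} = - \frac{869}{9} + X$ ($n{\left(z,X \right)} = \left(-96 - \left(\frac{1}{9} + \frac{4}{9}\right)\right) + X = \left(-96 - \frac{5}{9}\right) + X = - \frac{869}{9} + X$)
$\frac{1}{I + n{\left(J,-6 \right)}} = \frac{1}{- \frac{40067}{47912} - \frac{923}{9}} = \frac{1}{- \frac{44583379}{431208}} = - \frac{431208}{44583379}$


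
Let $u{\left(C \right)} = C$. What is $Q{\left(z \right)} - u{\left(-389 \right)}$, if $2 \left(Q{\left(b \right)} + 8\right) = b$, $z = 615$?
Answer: $\frac{1377}{2} \approx 688.5$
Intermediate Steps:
$Q{\left(b \right)} = -8 + \frac{b}{2}$
$Q{\left(z \right)} - u{\left(-389 \right)} = \left(-8 + \frac{1}{2} \cdot 615\right) - -389 = \left(-8 + \frac{615}{2}\right) + 389 = \frac{599}{2} + 389 = \frac{1377}{2}$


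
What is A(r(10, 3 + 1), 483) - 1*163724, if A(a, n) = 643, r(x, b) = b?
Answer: -163081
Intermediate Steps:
A(r(10, 3 + 1), 483) - 1*163724 = 643 - 1*163724 = 643 - 163724 = -163081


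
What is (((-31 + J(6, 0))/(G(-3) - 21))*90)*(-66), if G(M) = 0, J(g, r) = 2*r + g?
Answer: -49500/7 ≈ -7071.4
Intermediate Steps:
J(g, r) = g + 2*r
(((-31 + J(6, 0))/(G(-3) - 21))*90)*(-66) = (((-31 + (6 + 2*0))/(0 - 21))*90)*(-66) = (((-31 + (6 + 0))/(-21))*90)*(-66) = (((-31 + 6)*(-1/21))*90)*(-66) = (-25*(-1/21)*90)*(-66) = ((25/21)*90)*(-66) = (750/7)*(-66) = -49500/7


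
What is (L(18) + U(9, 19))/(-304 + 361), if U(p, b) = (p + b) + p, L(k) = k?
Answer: 55/57 ≈ 0.96491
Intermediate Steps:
U(p, b) = b + 2*p (U(p, b) = (b + p) + p = b + 2*p)
(L(18) + U(9, 19))/(-304 + 361) = (18 + (19 + 2*9))/(-304 + 361) = (18 + (19 + 18))/57 = (18 + 37)*(1/57) = 55*(1/57) = 55/57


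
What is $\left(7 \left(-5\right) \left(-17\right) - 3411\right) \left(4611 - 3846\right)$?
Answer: $-2154240$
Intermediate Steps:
$\left(7 \left(-5\right) \left(-17\right) - 3411\right) \left(4611 - 3846\right) = \left(\left(-35\right) \left(-17\right) - 3411\right) 765 = \left(595 - 3411\right) 765 = \left(-2816\right) 765 = -2154240$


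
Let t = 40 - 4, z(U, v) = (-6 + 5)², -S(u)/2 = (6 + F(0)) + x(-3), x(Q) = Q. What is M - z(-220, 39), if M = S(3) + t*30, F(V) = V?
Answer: 1073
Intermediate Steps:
S(u) = -6 (S(u) = -2*((6 + 0) - 3) = -2*(6 - 3) = -2*3 = -6)
z(U, v) = 1 (z(U, v) = (-1)² = 1)
t = 36
M = 1074 (M = -6 + 36*30 = -6 + 1080 = 1074)
M - z(-220, 39) = 1074 - 1*1 = 1074 - 1 = 1073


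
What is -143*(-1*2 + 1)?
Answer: 143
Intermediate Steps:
-143*(-1*2 + 1) = -143*(-2 + 1) = -143*(-1) = 143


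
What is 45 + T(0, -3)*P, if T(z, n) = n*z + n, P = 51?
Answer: -108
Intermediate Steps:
T(z, n) = n + n*z
45 + T(0, -3)*P = 45 - 3*(1 + 0)*51 = 45 - 3*1*51 = 45 - 3*51 = 45 - 153 = -108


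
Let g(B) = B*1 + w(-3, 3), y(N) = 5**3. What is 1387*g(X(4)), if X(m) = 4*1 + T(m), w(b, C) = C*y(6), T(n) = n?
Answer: 531221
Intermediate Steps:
y(N) = 125
w(b, C) = 125*C (w(b, C) = C*125 = 125*C)
X(m) = 4 + m (X(m) = 4*1 + m = 4 + m)
g(B) = 375 + B (g(B) = B*1 + 125*3 = B + 375 = 375 + B)
1387*g(X(4)) = 1387*(375 + (4 + 4)) = 1387*(375 + 8) = 1387*383 = 531221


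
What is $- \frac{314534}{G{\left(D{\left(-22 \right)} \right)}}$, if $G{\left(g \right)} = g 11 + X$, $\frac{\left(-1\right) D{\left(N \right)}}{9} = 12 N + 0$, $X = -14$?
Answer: $- \frac{157267}{13061} \approx -12.041$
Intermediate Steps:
$D{\left(N \right)} = - 108 N$ ($D{\left(N \right)} = - 9 \left(12 N + 0\right) = - 9 \cdot 12 N = - 108 N$)
$G{\left(g \right)} = -14 + 11 g$ ($G{\left(g \right)} = g 11 - 14 = 11 g - 14 = -14 + 11 g$)
$- \frac{314534}{G{\left(D{\left(-22 \right)} \right)}} = - \frac{314534}{-14 + 11 \left(\left(-108\right) \left(-22\right)\right)} = - \frac{314534}{-14 + 11 \cdot 2376} = - \frac{314534}{-14 + 26136} = - \frac{314534}{26122} = \left(-314534\right) \frac{1}{26122} = - \frac{157267}{13061}$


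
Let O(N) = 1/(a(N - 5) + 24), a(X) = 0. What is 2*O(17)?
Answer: 1/12 ≈ 0.083333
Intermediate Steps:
O(N) = 1/24 (O(N) = 1/(0 + 24) = 1/24)
2*O(17) = 2*(1/24) = 1/12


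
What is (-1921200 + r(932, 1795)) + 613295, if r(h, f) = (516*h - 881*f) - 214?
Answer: -2408602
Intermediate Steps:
r(h, f) = -214 - 881*f + 516*h (r(h, f) = (-881*f + 516*h) - 214 = -214 - 881*f + 516*h)
(-1921200 + r(932, 1795)) + 613295 = (-1921200 + (-214 - 881*1795 + 516*932)) + 613295 = (-1921200 + (-214 - 1581395 + 480912)) + 613295 = (-1921200 - 1100697) + 613295 = -3021897 + 613295 = -2408602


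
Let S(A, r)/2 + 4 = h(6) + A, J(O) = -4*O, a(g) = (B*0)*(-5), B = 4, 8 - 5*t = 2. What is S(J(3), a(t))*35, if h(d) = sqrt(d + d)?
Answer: -1120 + 140*sqrt(3) ≈ -877.51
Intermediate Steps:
t = 6/5 (t = 8/5 - 1/5*2 = 8/5 - 2/5 = 6/5 ≈ 1.2000)
a(g) = 0 (a(g) = (4*0)*(-5) = 0*(-5) = 0)
h(d) = sqrt(2)*sqrt(d) (h(d) = sqrt(2*d) = sqrt(2)*sqrt(d))
S(A, r) = -8 + 2*A + 4*sqrt(3) (S(A, r) = -8 + 2*(sqrt(2)*sqrt(6) + A) = -8 + 2*(2*sqrt(3) + A) = -8 + 2*(A + 2*sqrt(3)) = -8 + (2*A + 4*sqrt(3)) = -8 + 2*A + 4*sqrt(3))
S(J(3), a(t))*35 = (-8 + 2*(-4*3) + 4*sqrt(3))*35 = (-8 + 2*(-12) + 4*sqrt(3))*35 = (-8 - 24 + 4*sqrt(3))*35 = (-32 + 4*sqrt(3))*35 = -1120 + 140*sqrt(3)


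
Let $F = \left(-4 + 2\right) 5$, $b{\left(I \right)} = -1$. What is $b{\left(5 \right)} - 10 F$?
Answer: $99$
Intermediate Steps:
$F = -10$ ($F = \left(-2\right) 5 = -10$)
$b{\left(5 \right)} - 10 F = -1 - -100 = -1 + 100 = 99$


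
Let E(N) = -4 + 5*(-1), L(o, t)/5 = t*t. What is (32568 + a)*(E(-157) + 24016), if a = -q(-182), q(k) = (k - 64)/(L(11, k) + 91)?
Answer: 43187601462886/55237 ≈ 7.8186e+8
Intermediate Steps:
L(o, t) = 5*t**2 (L(o, t) = 5*(t*t) = 5*t**2)
q(k) = (-64 + k)/(91 + 5*k**2) (q(k) = (k - 64)/(5*k**2 + 91) = (-64 + k)/(91 + 5*k**2))
a = 82/55237 (a = -(-64 - 182)/(91 + 5*(-182)**2) = -(-246)/(91 + 5*33124) = -(-246)/(91 + 165620) = -(-246)/165711 = -1*(-82/55237) = 82/55237 ≈ 0.0014845)
E(N) = -9 (E(N) = -4 - 5 = -9)
(32568 + a)*(E(-157) + 24016) = (32568 + 82/55237)*(-9 + 24016) = (1798958698/55237)*24007 = 43187601462886/55237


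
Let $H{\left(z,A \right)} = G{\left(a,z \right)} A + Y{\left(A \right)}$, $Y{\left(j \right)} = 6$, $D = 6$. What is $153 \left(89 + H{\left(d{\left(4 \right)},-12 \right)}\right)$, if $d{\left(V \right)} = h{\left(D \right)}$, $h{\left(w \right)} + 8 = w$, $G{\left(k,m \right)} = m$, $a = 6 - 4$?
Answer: $18207$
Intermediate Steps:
$a = 2$
$h{\left(w \right)} = -8 + w$
$d{\left(V \right)} = -2$ ($d{\left(V \right)} = -8 + 6 = -2$)
$H{\left(z,A \right)} = 6 + A z$ ($H{\left(z,A \right)} = z A + 6 = A z + 6 = 6 + A z$)
$153 \left(89 + H{\left(d{\left(4 \right)},-12 \right)}\right) = 153 \left(89 + \left(6 - -24\right)\right) = 153 \left(89 + \left(6 + 24\right)\right) = 153 \left(89 + 30\right) = 153 \cdot 119 = 18207$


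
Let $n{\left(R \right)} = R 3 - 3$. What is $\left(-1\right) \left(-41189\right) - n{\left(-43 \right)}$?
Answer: $41321$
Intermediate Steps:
$n{\left(R \right)} = -3 + 3 R$ ($n{\left(R \right)} = 3 R - 3 = -3 + 3 R$)
$\left(-1\right) \left(-41189\right) - n{\left(-43 \right)} = \left(-1\right) \left(-41189\right) - \left(-3 + 3 \left(-43\right)\right) = 41189 - \left(-3 - 129\right) = 41189 - -132 = 41189 + 132 = 41321$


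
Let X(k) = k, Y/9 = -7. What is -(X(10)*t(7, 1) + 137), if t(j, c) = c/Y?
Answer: -8621/63 ≈ -136.84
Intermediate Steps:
Y = -63 (Y = 9*(-7) = -63)
t(j, c) = -c/63 (t(j, c) = c/(-63) = c*(-1/63) = -c/63)
-(X(10)*t(7, 1) + 137) = -(10*(-1/63*1) + 137) = -(10*(-1/63) + 137) = -(-10/63 + 137) = -1*8621/63 = -8621/63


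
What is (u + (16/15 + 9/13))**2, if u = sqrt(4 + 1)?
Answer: 307774/38025 + 686*sqrt(5)/195 ≈ 15.960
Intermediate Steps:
u = sqrt(5) ≈ 2.2361
(u + (16/15 + 9/13))**2 = (sqrt(5) + (16/15 + 9/13))**2 = (sqrt(5) + 343/195)**2 = (343/195 + sqrt(5))**2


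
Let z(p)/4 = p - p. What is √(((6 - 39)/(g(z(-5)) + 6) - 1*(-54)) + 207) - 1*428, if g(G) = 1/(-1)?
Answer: -428 + 2*√1590/5 ≈ -412.05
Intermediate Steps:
z(p) = 0 (z(p) = 4*(p - p) = 4*0 = 0)
g(G) = -1
√(((6 - 39)/(g(z(-5)) + 6) - 1*(-54)) + 207) - 1*428 = √(((6 - 39)/(-1 + 6) - 1*(-54)) + 207) - 1*428 = √((-33/5 + 54) + 207) - 428 = √(237/5 + 207) - 428 = √(1272/5) - 428 = 2*√1590/5 - 428 = -428 + 2*√1590/5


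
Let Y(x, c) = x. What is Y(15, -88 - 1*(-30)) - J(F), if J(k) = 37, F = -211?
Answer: -22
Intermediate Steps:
Y(15, -88 - 1*(-30)) - J(F) = 15 - 1*37 = 15 - 37 = -22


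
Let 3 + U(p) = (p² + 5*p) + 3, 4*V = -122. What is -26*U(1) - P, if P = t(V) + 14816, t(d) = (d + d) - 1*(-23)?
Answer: -14934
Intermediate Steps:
V = -61/2 (V = (¼)*(-122) = -61/2 ≈ -30.500)
U(p) = p² + 5*p (U(p) = -3 + ((p² + 5*p) + 3) = -3 + (3 + p² + 5*p) = p² + 5*p)
t(d) = 23 + 2*d (t(d) = 2*d + 23 = 23 + 2*d)
P = 14778 (P = (23 + 2*(-61/2)) + 14816 = (23 - 61) + 14816 = -38 + 14816 = 14778)
-26*U(1) - P = -26*(5 + 1) - 1*14778 = -26*6 - 14778 = -156 - 14778 = -14934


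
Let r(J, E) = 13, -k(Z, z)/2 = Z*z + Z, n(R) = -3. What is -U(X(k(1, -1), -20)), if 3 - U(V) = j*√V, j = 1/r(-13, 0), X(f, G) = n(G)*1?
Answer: -3 + I*√3/13 ≈ -3.0 + 0.13323*I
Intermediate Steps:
k(Z, z) = -2*Z - 2*Z*z (k(Z, z) = -2*(Z*z + Z) = -2*(Z + Z*z) = -2*Z - 2*Z*z)
X(f, G) = -3 (X(f, G) = -3*1 = -3)
j = 1/13 ≈ 0.076923
U(V) = 3 - √V/13
-U(X(k(1, -1), -20)) = -(3 - I*√3/13) = -3 + I*√3/13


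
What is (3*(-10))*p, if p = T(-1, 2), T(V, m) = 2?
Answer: -60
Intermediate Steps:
p = 2
(3*(-10))*p = (3*(-10))*2 = -30*2 = -60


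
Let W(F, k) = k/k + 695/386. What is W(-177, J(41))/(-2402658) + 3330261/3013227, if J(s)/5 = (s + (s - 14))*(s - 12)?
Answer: 114391382997203/103501667686788 ≈ 1.1052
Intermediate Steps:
J(s) = 5*(-14 + 2*s)*(-12 + s) (J(s) = 5*((s + (s - 14))*(s - 12)) = 5*((s + (-14 + s))*(-12 + s)) = 5*((-14 + 2*s)*(-12 + s)) = 5*(-14 + 2*s)*(-12 + s))
W(F, k) = 1081/386 (W(F, k) = 1 + 695*(1/386) = 1 + 695/386 = 1081/386)
W(-177, J(41))/(-2402658) + 3330261/3013227 = (1081/386)/(-2402658) + 3330261/3013227 = (1081/386)*(-1/2402658) + 3330261*(1/3013227) = -1081/927425988 + 123343/111601 = 114391382997203/103501667686788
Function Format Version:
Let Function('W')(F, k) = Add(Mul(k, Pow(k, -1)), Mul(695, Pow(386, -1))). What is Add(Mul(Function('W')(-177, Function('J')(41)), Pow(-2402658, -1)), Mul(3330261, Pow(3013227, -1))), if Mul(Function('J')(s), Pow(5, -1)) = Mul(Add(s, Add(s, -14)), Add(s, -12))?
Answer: Rational(114391382997203, 103501667686788) ≈ 1.1052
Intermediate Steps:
Function('J')(s) = Mul(5, Add(-14, Mul(2, s)), Add(-12, s)) (Function('J')(s) = Mul(5, Mul(Add(s, Add(s, -14)), Add(s, -12))) = Mul(5, Mul(Add(s, Add(-14, s)), Add(-12, s))) = Mul(5, Mul(Add(-14, Mul(2, s)), Add(-12, s))) = Mul(5, Add(-14, Mul(2, s)), Add(-12, s)))
Function('W')(F, k) = Rational(1081, 386) (Function('W')(F, k) = Add(1, Mul(695, Rational(1, 386))) = Add(1, Rational(695, 386)) = Rational(1081, 386))
Add(Mul(Function('W')(-177, Function('J')(41)), Pow(-2402658, -1)), Mul(3330261, Pow(3013227, -1))) = Add(Mul(Rational(1081, 386), Pow(-2402658, -1)), Mul(3330261, Pow(3013227, -1))) = Add(Mul(Rational(1081, 386), Rational(-1, 2402658)), Mul(3330261, Rational(1, 3013227))) = Add(Rational(-1081, 927425988), Rational(123343, 111601)) = Rational(114391382997203, 103501667686788)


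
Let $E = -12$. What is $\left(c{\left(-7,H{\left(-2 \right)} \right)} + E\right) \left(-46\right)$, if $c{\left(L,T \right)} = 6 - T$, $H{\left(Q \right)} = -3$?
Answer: $138$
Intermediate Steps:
$\left(c{\left(-7,H{\left(-2 \right)} \right)} + E\right) \left(-46\right) = \left(\left(6 - -3\right) - 12\right) \left(-46\right) = \left(\left(6 + 3\right) - 12\right) \left(-46\right) = \left(9 - 12\right) \left(-46\right) = \left(-3\right) \left(-46\right) = 138$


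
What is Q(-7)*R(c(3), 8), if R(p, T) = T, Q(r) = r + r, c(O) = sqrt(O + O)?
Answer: -112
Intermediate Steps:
c(O) = sqrt(2)*sqrt(O) (c(O) = sqrt(2*O) = sqrt(2)*sqrt(O))
Q(r) = 2*r
Q(-7)*R(c(3), 8) = (2*(-7))*8 = -14*8 = -112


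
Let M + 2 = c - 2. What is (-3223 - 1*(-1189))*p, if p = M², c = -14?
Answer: -659016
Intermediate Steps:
M = -18 (M = -2 + (-14 - 2) = -2 - 16 = -18)
p = 324 (p = (-18)² = 324)
(-3223 - 1*(-1189))*p = (-3223 - 1*(-1189))*324 = (-3223 + 1189)*324 = -2034*324 = -659016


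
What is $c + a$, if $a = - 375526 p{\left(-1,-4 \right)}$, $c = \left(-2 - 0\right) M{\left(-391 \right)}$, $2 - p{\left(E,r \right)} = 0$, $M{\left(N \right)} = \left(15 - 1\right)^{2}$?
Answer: $-751444$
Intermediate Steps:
$M{\left(N \right)} = 196$ ($M{\left(N \right)} = 14^{2} = 196$)
$p{\left(E,r \right)} = 2$ ($p{\left(E,r \right)} = 2 - 0 = 2 + 0 = 2$)
$c = -392$ ($c = \left(-2 - 0\right) 196 = \left(-2 + 0\right) 196 = \left(-2\right) 196 = -392$)
$a = -751052$ ($a = \left(-375526\right) 2 = -751052$)
$c + a = -392 - 751052 = -751444$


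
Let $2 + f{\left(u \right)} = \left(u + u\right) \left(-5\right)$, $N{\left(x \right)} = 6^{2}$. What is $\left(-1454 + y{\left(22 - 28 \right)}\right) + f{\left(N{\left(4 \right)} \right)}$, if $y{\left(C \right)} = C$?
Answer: $-1822$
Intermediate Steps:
$N{\left(x \right)} = 36$
$f{\left(u \right)} = -2 - 10 u$ ($f{\left(u \right)} = -2 + \left(u + u\right) \left(-5\right) = -2 + 2 u \left(-5\right) = -2 - 10 u$)
$\left(-1454 + y{\left(22 - 28 \right)}\right) + f{\left(N{\left(4 \right)} \right)} = \left(-1454 + \left(22 - 28\right)\right) - 362 = \left(-1454 - 6\right) - 362 = -1460 - 362 = -1822$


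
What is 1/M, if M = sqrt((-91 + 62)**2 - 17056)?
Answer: -I*sqrt(16215)/16215 ≈ -0.0078531*I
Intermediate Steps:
M = I*sqrt(16215) (M = sqrt((-29)**2 - 17056) = sqrt(841 - 17056) = sqrt(-16215) = I*sqrt(16215) ≈ 127.34*I)
1/M = 1/(I*sqrt(16215)) = -I*sqrt(16215)/16215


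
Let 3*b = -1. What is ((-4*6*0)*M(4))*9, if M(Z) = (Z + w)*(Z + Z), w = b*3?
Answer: 0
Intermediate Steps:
b = -⅓ (b = (⅓)*(-1) = -⅓ ≈ -0.33333)
w = -1 (w = -⅓*3 = -1)
M(Z) = 2*Z*(-1 + Z) (M(Z) = (Z - 1)*(Z + Z) = (-1 + Z)*(2*Z) = 2*Z*(-1 + Z))
((-4*6*0)*M(4))*9 = ((-4*6*0)*(2*4*(-1 + 4)))*9 = ((-24*0)*(2*4*3))*9 = (0*24)*9 = 0*9 = 0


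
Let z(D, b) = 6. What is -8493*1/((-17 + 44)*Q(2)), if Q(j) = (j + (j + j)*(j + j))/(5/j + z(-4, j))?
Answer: -48127/324 ≈ -148.54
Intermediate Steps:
Q(j) = (j + 4*j²)/(6 + 5/j) (Q(j) = (j + (j + j)*(j + j))/(5/j + 6) = (j + (2*j)*(2*j))/(6 + 5/j) = (j + 4*j²)/(6 + 5/j))
-8493*1/((-17 + 44)*Q(2)) = -8493*(5 + 6*2)/(4*(1 + 4*2)*(-17 + 44)) = -8493*(5 + 12)/(108*(1 + 8)) = -8493/(27*(4*9/17)) = -8493/(27*(4*(1/17)*9)) = -8493/(27*(36/17)) = -8493/972/17 = -8493*17/972 = -48127/324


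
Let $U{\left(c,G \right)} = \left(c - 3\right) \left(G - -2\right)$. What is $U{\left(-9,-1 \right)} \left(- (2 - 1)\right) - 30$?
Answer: $-18$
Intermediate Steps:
$U{\left(c,G \right)} = \left(-3 + c\right) \left(2 + G\right)$ ($U{\left(c,G \right)} = \left(-3 + c\right) \left(G + 2\right) = \left(-3 + c\right) \left(2 + G\right)$)
$U{\left(-9,-1 \right)} \left(- (2 - 1)\right) - 30 = \left(-6 - -3 + 2 \left(-9\right) - -9\right) \left(- (2 - 1)\right) - 30 = \left(-6 + 3 - 18 + 9\right) \left(\left(-1\right) 1\right) - 30 = \left(-12\right) \left(-1\right) - 30 = 12 - 30 = -18$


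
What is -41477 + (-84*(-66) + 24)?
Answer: -35909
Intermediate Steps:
-41477 + (-84*(-66) + 24) = -41477 + (5544 + 24) = -41477 + 5568 = -35909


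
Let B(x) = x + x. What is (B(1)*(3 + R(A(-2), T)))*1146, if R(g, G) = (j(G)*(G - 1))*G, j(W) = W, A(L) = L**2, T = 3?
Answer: 48132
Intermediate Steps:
B(x) = 2*x
R(g, G) = G**2*(-1 + G) (R(g, G) = (G*(G - 1))*G = (G*(-1 + G))*G = G**2*(-1 + G))
(B(1)*(3 + R(A(-2), T)))*1146 = ((2*1)*(3 + 3**2*(-1 + 3)))*1146 = (2*(3 + 9*2))*1146 = (2*(3 + 18))*1146 = (2*21)*1146 = 42*1146 = 48132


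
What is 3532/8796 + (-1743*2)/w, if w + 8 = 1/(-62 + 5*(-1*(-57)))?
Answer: 1711028611/3920817 ≈ 436.40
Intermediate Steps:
w = -1783/223 (w = -8 + 1/(-62 + 5*(-1*(-57))) = -8 + 1/(-62 + 5*57) = -8 + 1/(-62 + 285) = -8 + 1/223 = -1783/223 ≈ -7.9955)
3532/8796 + (-1743*2)/w = 3532/8796 + (-1743*2)/(-1783/223) = 3532*(1/8796) - 3486*(-223/1783) = 883/2199 + 777378/1783 = 1711028611/3920817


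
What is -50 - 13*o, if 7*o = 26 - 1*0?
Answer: -688/7 ≈ -98.286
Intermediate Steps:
o = 26/7 (o = (26 - 1*0)/7 = (26 + 0)/7 = (⅐)*26 = 26/7 ≈ 3.7143)
-50 - 13*o = -50 - 13*26/7 = -50 - 338/7 = -688/7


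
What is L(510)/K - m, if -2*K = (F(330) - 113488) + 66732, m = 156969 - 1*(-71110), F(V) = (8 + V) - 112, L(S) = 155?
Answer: -1061251556/4653 ≈ -2.2808e+5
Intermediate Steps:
F(V) = -104 + V
m = 228079 (m = 156969 + 71110 = 228079)
K = 23265 (K = -(((-104 + 330) - 113488) + 66732)/2 = -((226 - 113488) + 66732)/2 = -(-113262 + 66732)/2 = -½*(-46530) = 23265)
L(510)/K - m = 155/23265 - 1*228079 = 155*(1/23265) - 228079 = 31/4653 - 228079 = -1061251556/4653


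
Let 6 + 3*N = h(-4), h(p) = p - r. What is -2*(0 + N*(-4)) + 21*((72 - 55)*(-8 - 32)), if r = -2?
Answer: -42904/3 ≈ -14301.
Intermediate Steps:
h(p) = 2 + p (h(p) = p - 1*(-2) = p + 2 = 2 + p)
N = -8/3 (N = -2 + (2 - 4)/3 = -2 + (⅓)*(-2) = -2 - ⅔ = -8/3 ≈ -2.6667)
-2*(0 + N*(-4)) + 21*((72 - 55)*(-8 - 32)) = -2*(0 - 8/3*(-4)) + 21*((72 - 55)*(-8 - 32)) = -2*(0 + 32/3) + 21*(17*(-40)) = -2*32/3 + 21*(-680) = -64/3 - 14280 = -42904/3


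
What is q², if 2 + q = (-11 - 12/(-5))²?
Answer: 3236401/625 ≈ 5178.2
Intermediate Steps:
q = 1799/25 (q = -2 + (-11 - 12/(-5))² = -2 + (-11 - 12*(-⅕))² = -2 + (-11 + 12/5)² = -2 + (-43/5)² = -2 + 1849/25 = 1799/25 ≈ 71.960)
q² = (1799/25)² = 3236401/625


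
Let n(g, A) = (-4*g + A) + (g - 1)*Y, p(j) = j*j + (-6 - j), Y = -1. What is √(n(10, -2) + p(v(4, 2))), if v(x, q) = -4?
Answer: I*√37 ≈ 6.0828*I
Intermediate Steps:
p(j) = -6 + j² - j (p(j) = j² + (-6 - j) = -6 + j² - j)
n(g, A) = 1 + A - 5*g (n(g, A) = (-4*g + A) + (g - 1)*(-1) = (A - 4*g) + (-1 + g)*(-1) = (A - 4*g) + (1 - g) = 1 + A - 5*g)
√(n(10, -2) + p(v(4, 2))) = √((1 - 2 - 5*10) + (-6 + (-4)² - 1*(-4))) = √((1 - 2 - 50) + (-6 + 16 + 4)) = √(-51 + 14) = √(-37) = I*√37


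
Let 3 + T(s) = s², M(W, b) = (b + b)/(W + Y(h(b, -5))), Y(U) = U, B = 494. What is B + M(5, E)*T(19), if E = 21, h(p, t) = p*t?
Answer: 8591/25 ≈ 343.64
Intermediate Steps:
M(W, b) = 2*b/(W - 5*b) (M(W, b) = (b + b)/(W + b*(-5)) = (2*b)/(W - 5*b) = 2*b/(W - 5*b))
T(s) = -3 + s²
B + M(5, E)*T(19) = 494 + (2*21/(5 - 5*21))*(-3 + 19²) = 494 + (2*21/(5 - 105))*(-3 + 361) = 494 + (2*21/(-100))*358 = 494 + (2*21*(-1/100))*358 = 494 - 21/50*358 = 494 - 3759/25 = 8591/25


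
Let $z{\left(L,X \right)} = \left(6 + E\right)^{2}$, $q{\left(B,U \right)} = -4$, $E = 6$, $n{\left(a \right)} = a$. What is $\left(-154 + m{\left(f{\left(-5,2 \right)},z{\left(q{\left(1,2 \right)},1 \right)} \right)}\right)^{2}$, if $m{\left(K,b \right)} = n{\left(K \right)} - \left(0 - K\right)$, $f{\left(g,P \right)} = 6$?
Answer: $20164$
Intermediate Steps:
$z{\left(L,X \right)} = 144$ ($z{\left(L,X \right)} = \left(6 + 6\right)^{2} = 12^{2} = 144$)
$m{\left(K,b \right)} = 2 K$ ($m{\left(K,b \right)} = K - \left(0 - K\right) = K - - K = K + K = 2 K$)
$\left(-154 + m{\left(f{\left(-5,2 \right)},z{\left(q{\left(1,2 \right)},1 \right)} \right)}\right)^{2} = \left(-154 + 2 \cdot 6\right)^{2} = \left(-154 + 12\right)^{2} = \left(-142\right)^{2} = 20164$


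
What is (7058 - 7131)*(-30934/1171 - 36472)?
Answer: 3119994158/1171 ≈ 2.6644e+6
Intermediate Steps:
(7058 - 7131)*(-30934/1171 - 36472) = -73*(-30934*1/1171 - 36472) = -73*(-30934/1171 - 36472) = -73*(-42739646/1171) = 3119994158/1171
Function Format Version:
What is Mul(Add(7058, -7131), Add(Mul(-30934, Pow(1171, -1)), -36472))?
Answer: Rational(3119994158, 1171) ≈ 2.6644e+6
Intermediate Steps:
Mul(Add(7058, -7131), Add(Mul(-30934, Pow(1171, -1)), -36472)) = Mul(-73, Add(Mul(-30934, Rational(1, 1171)), -36472)) = Mul(-73, Add(Rational(-30934, 1171), -36472)) = Mul(-73, Rational(-42739646, 1171)) = Rational(3119994158, 1171)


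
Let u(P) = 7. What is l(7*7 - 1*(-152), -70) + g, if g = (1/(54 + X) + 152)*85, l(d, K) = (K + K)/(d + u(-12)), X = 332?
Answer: 129660575/10036 ≈ 12920.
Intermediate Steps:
l(d, K) = 2*K/(7 + d) (l(d, K) = (K + K)/(d + 7) = (2*K)/(7 + d) = 2*K/(7 + d))
g = 4987205/386 (g = (1/(54 + 332) + 152)*85 = (1/386 + 152)*85 = (58673/386)*85 = 4987205/386 ≈ 12920.)
l(7*7 - 1*(-152), -70) + g = 2*(-70)/(7 + (7*7 - 1*(-152))) + 4987205/386 = 2*(-70)/(7 + (49 + 152)) + 4987205/386 = 2*(-70)/(7 + 201) + 4987205/386 = 2*(-70)/208 + 4987205/386 = 2*(-70)*(1/208) + 4987205/386 = -35/52 + 4987205/386 = 129660575/10036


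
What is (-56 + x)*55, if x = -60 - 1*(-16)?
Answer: -5500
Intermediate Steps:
x = -44 (x = -60 + 16 = -44)
(-56 + x)*55 = (-56 - 44)*55 = -100*55 = -5500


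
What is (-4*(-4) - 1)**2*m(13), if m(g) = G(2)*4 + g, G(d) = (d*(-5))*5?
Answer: -42075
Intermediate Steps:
G(d) = -25*d (G(d) = -5*d*5 = -25*d)
m(g) = -200 + g (m(g) = -25*2*4 + g = -50*4 + g = -200 + g)
(-4*(-4) - 1)**2*m(13) = (-4*(-4) - 1)**2*(-200 + 13) = (16 - 1)**2*(-187) = 15**2*(-187) = 225*(-187) = -42075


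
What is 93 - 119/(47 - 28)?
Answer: 1648/19 ≈ 86.737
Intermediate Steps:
93 - 119/(47 - 28) = 93 - 119/19 = 1648/19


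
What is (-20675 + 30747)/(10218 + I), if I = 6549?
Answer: 10072/16767 ≈ 0.60070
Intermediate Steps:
(-20675 + 30747)/(10218 + I) = (-20675 + 30747)/(10218 + 6549) = 10072/16767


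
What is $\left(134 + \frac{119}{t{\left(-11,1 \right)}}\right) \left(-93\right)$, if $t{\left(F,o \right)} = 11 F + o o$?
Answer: $- \frac{494791}{40} \approx -12370.0$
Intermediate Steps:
$t{\left(F,o \right)} = o^{2} + 11 F$ ($t{\left(F,o \right)} = 11 F + o^{2} = o^{2} + 11 F$)
$\left(134 + \frac{119}{t{\left(-11,1 \right)}}\right) \left(-93\right) = \left(134 + \frac{119}{1^{2} + 11 \left(-11\right)}\right) \left(-93\right) = \left(134 + \frac{119}{1 - 121}\right) \left(-93\right) = \left(134 + \frac{119}{-120}\right) \left(-93\right) = \left(134 + 119 \left(- \frac{1}{120}\right)\right) \left(-93\right) = \left(134 - \frac{119}{120}\right) \left(-93\right) = \frac{15961}{120} \left(-93\right) = - \frac{494791}{40}$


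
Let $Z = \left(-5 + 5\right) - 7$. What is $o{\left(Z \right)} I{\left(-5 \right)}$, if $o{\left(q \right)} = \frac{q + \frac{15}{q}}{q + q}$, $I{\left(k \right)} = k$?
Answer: $- \frac{160}{49} \approx -3.2653$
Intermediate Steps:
$Z = -7$ ($Z = 0 - 7 = -7$)
$o{\left(q \right)} = \frac{q + \frac{15}{q}}{2 q}$
$o{\left(Z \right)} I{\left(-5 \right)} = \frac{15 + \left(-7\right)^{2}}{2 \cdot 49} \left(-5\right) = \frac{1}{2} \cdot \frac{1}{49} \left(15 + 49\right) \left(-5\right) = \frac{1}{2} \cdot \frac{1}{49} \cdot 64 \left(-5\right) = \frac{32}{49} \left(-5\right) = - \frac{160}{49}$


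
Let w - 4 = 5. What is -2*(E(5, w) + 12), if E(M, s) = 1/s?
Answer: -218/9 ≈ -24.222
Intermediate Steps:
w = 9 (w = 4 + 5 = 9)
-2*(E(5, w) + 12) = -2*(1/9 + 12) = -2*(⅑ + 12) = -2*109/9 = -218/9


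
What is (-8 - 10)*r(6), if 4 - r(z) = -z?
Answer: -180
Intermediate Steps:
r(z) = 4 + z (r(z) = 4 - (-1)*z = 4 + z)
(-8 - 10)*r(6) = (-8 - 10)*(4 + 6) = -18*10 = -180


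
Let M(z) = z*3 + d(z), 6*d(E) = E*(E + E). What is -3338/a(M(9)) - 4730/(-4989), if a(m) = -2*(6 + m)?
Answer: 2870147/99780 ≈ 28.765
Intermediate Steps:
d(E) = E²/3 (d(E) = (E*(E + E))/6 = (E*(2*E))/6 = (2*E²)/6 = E²/3)
M(z) = 3*z + z²/3 (M(z) = z*3 + z²/3 = 3*z + z²/3)
a(m) = -12 - 2*m
-3338/a(M(9)) - 4730/(-4989) = -3338/(-12 - 2*9*(9 + 9)/3) - 4730/(-4989) = -3338/(-12 - 2*9*18/3) - 4730*(-1/4989) = -3338/(-12 - 2*54) + 4730/4989 = -3338/(-12 - 108) + 4730/4989 = -3338/(-120) + 4730/4989 = -3338*(-1/120) + 4730/4989 = 1669/60 + 4730/4989 = 2870147/99780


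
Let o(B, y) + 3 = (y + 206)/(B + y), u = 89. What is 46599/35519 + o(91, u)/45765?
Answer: 76771976029/58518973260 ≈ 1.3119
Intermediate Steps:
o(B, y) = -3 + (206 + y)/(B + y) (o(B, y) = -3 + (y + 206)/(B + y) = -3 + (206 + y)/(B + y))
46599/35519 + o(91, u)/45765 = 46599/35519 + ((206 - 3*91 - 2*89)/(91 + 89))/45765 = 46599*(1/35519) + ((206 - 273 - 178)/180)*(1/45765) = 46599/35519 + ((1/180)*(-245))*(1/45765) = 46599/35519 - 49/36*1/45765 = 46599/35519 - 49/1647540 = 76771976029/58518973260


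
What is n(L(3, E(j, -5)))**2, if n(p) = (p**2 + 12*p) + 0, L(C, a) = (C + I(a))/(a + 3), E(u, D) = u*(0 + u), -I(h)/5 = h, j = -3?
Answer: 14161/16 ≈ 885.06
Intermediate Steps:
I(h) = -5*h
E(u, D) = u**2 (E(u, D) = u*u = u**2)
L(C, a) = (C - 5*a)/(3 + a) (L(C, a) = (C - 5*a)/(a + 3) = (C - 5*a)/(3 + a))
n(p) = p**2 + 12*p
n(L(3, E(j, -5)))**2 = (((3 - 5*(-3)**2)/(3 + (-3)**2))*(12 + (3 - 5*(-3)**2)/(3 + (-3)**2)))**2 = (((3 - 5*9)/(3 + 9))*(12 + (3 - 5*9)/(3 + 9)))**2 = (((3 - 45)/12)*(12 + (3 - 45)/12))**2 = (((1/12)*(-42))*(12 + (1/12)*(-42)))**2 = (-7*(12 - 7/2)/2)**2 = (-7/2*17/2)**2 = (-119/4)**2 = 14161/16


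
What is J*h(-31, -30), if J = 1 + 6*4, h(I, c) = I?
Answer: -775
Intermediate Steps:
J = 25 (J = 1 + 24 = 25)
J*h(-31, -30) = 25*(-31) = -775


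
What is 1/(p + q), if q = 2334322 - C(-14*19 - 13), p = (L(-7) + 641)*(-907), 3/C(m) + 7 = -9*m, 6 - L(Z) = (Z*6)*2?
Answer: 2504/4184947717 ≈ 5.9833e-7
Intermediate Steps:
L(Z) = 6 - 12*Z (L(Z) = 6 - Z*6*2 = 6 - 6*Z*2 = 6 - 12*Z)
C(m) = 3/(-7 - 9*m)
p = -663017 (p = ((6 - 12*(-7)) + 641)*(-907) = ((6 + 84) + 641)*(-907) = (90 + 641)*(-907) = 731*(-907) = -663017)
q = 5845142285/2504 (q = 2334322 - (-3)/(7 + 9*(-14*19 - 13)) = 2334322 - (-3)/(7 + 9*(-266 - 13)) = 2334322 - (-3)/(7 + 9*(-279)) = 2334322 - (-3)/(7 - 2511) = 2334322 - (-3)/(-2504) = 2334322 - (-3)*(-1)/2504 = 2334322 - 1*3/2504 = 2334322 - 3/2504 = 5845142285/2504 ≈ 2.3343e+6)
1/(p + q) = 1/(-663017 + 5845142285/2504) = 1/(4184947717/2504) = 2504/4184947717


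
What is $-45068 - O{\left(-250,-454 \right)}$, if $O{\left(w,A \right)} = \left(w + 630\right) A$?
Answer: $127452$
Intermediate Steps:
$O{\left(w,A \right)} = A \left(630 + w\right)$ ($O{\left(w,A \right)} = \left(630 + w\right) A = A \left(630 + w\right)$)
$-45068 - O{\left(-250,-454 \right)} = -45068 - - 454 \left(630 - 250\right) = -45068 - \left(-454\right) 380 = -45068 - -172520 = -45068 + 172520 = 127452$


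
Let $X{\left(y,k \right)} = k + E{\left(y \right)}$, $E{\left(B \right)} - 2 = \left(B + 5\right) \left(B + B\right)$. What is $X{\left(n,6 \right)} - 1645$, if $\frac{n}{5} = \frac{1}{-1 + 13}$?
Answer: $- \frac{117539}{72} \approx -1632.5$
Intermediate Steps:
$n = \frac{5}{12}$ ($n = \frac{5}{-1 + 13} = \frac{5}{12} \approx 0.41667$)
$E{\left(B \right)} = 2 + 2 B \left(5 + B\right)$ ($E{\left(B \right)} = 2 + \left(B + 5\right) \left(B + B\right) = 2 + \left(5 + B\right) 2 B = 2 + 2 B \left(5 + B\right)$)
$X{\left(y,k \right)} = 2 + k + 2 y^{2} + 10 y$ ($X{\left(y,k \right)} = k + \left(2 + 2 y^{2} + 10 y\right) = 2 + k + 2 y^{2} + 10 y$)
$X{\left(n,6 \right)} - 1645 = \left(2 + 6 + 2 \left(\frac{5}{12}\right)^{2} + 10 \cdot \frac{5}{12}\right) - 1645 = \left(2 + 6 + 2 \cdot \frac{25}{144} + \frac{25}{6}\right) - 1645 = \left(2 + 6 + \frac{25}{72} + \frac{25}{6}\right) - 1645 = \frac{901}{72} - 1645 = - \frac{117539}{72}$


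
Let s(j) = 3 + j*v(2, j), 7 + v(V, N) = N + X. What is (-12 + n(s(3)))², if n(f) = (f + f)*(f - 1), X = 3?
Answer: 144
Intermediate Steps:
v(V, N) = -4 + N (v(V, N) = -7 + (N + 3) = -7 + (3 + N) = -4 + N)
s(j) = 3 + j*(-4 + j)
n(f) = 2*f*(-1 + f) (n(f) = (2*f)*(-1 + f) = 2*f*(-1 + f))
(-12 + n(s(3)))² = (-12 + 2*(3 + 3*(-4 + 3))*(-1 + (3 + 3*(-4 + 3))))² = (-12 + 2*(3 + 3*(-1))*(-1 + (3 + 3*(-1))))² = (-12 + 2*(3 - 3)*(-1 + (3 - 3)))² = (-12 + 2*0*(-1 + 0))² = (-12 + 2*0*(-1))² = (-12 + 0)² = (-12)² = 144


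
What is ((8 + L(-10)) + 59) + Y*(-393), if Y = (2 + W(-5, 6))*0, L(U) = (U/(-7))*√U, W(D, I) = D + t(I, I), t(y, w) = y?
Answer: 67 + 10*I*√10/7 ≈ 67.0 + 4.5175*I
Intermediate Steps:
W(D, I) = D + I
L(U) = -U^(3/2)/7 (L(U) = (U*(-⅐))*√U = (-U/7)*√U = -U^(3/2)/7)
Y = 0 (Y = (2 + (-5 + 6))*0 = (2 + 1)*0 = 3*0 = 0)
((8 + L(-10)) + 59) + Y*(-393) = ((8 - (-10)*I*√10/7) + 59) + 0*(-393) = ((8 - (-10)*I*√10/7) + 59) + 0 = ((8 + 10*I*√10/7) + 59) + 0 = (67 + 10*I*√10/7) + 0 = 67 + 10*I*√10/7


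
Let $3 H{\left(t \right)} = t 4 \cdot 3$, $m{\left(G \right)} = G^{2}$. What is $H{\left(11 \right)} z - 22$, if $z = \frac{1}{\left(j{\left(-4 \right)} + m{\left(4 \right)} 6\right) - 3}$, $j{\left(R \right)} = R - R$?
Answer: $- \frac{2002}{93} \approx -21.527$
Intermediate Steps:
$j{\left(R \right)} = 0$
$H{\left(t \right)} = 4 t$ ($H{\left(t \right)} = \frac{t 4 \cdot 3}{3} = \frac{4 t 3}{3} = \frac{12 t}{3} = 4 t$)
$z = \frac{1}{93}$ ($z = \frac{1}{\left(0 + 4^{2} \cdot 6\right) - 3} = \frac{1}{\left(0 + 16 \cdot 6\right) - 3} = \frac{1}{\left(0 + 96\right) - 3} = \frac{1}{96 - 3} = \frac{1}{93} \approx 0.010753$)
$H{\left(11 \right)} z - 22 = 4 \cdot 11 \cdot \frac{1}{93} - 22 = 44 \cdot \frac{1}{93} - 22 = \frac{44}{93} - 22 = - \frac{2002}{93}$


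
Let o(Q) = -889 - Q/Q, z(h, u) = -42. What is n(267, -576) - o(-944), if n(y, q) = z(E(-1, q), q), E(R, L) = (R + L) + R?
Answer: 848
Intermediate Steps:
E(R, L) = L + 2*R (E(R, L) = (L + R) + R = L + 2*R)
n(y, q) = -42
o(Q) = -890 (o(Q) = -889 - 1*1 = -889 - 1 = -890)
n(267, -576) - o(-944) = -42 - 1*(-890) = -42 + 890 = 848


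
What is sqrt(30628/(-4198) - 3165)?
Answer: I*sqrt(13976504251)/2099 ≈ 56.323*I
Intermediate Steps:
sqrt(30628/(-4198) - 3165) = sqrt(30628*(-1/4198) - 3165) = sqrt(-15314/2099 - 3165) = sqrt(-6658649/2099) = I*sqrt(13976504251)/2099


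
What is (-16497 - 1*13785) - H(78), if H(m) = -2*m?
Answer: -30126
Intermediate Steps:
(-16497 - 1*13785) - H(78) = (-16497 - 1*13785) - (-2)*78 = (-16497 - 13785) - 1*(-156) = -30282 + 156 = -30126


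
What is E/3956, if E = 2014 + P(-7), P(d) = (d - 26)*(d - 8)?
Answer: 2509/3956 ≈ 0.63423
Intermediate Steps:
P(d) = (-26 + d)*(-8 + d)
E = 2509 (E = 2014 + (208 + (-7)² - 34*(-7)) = 2014 + (208 + 49 + 238) = 2014 + 495 = 2509)
E/3956 = 2509/3956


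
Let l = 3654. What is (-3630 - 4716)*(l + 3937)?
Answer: -63354486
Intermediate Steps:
(-3630 - 4716)*(l + 3937) = (-3630 - 4716)*(3654 + 3937) = -8346*7591 = -63354486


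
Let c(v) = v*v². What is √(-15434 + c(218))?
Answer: 3*√1149422 ≈ 3216.3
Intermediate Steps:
c(v) = v³
√(-15434 + c(218)) = √(-15434 + 218³) = √(-15434 + 10360232) = √10344798 = 3*√1149422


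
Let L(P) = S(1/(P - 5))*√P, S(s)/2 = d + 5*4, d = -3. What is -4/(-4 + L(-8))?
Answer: I/(I + 17*√2) ≈ 0.0017271 + 0.041523*I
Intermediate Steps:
S(s) = 34 (S(s) = 2*(-3 + 5*4) = 2*(-3 + 20) = 2*17 = 34)
L(P) = 34*√P
-4/(-4 + L(-8)) = -4/(-4 + 34*√(-8)) = -4/(-4 + 34*(2*I*√2)) = -4/(-4 + 68*I*√2)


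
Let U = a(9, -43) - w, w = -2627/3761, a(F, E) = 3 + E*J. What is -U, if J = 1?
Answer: 147813/3761 ≈ 39.302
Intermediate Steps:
a(F, E) = 3 + E (a(F, E) = 3 + E*1 = 3 + E)
w = -2627/3761 (w = -2627*1/3761 = -2627/3761 ≈ -0.69848)
U = -147813/3761 (U = (3 - 43) - 1*(-2627/3761) = -40 + 2627/3761 = -147813/3761 ≈ -39.302)
-U = -1*(-147813/3761) = 147813/3761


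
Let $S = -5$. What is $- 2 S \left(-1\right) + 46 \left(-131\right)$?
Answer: $-6036$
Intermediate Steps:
$- 2 S \left(-1\right) + 46 \left(-131\right) = \left(-2\right) \left(-5\right) \left(-1\right) + 46 \left(-131\right) = 10 \left(-1\right) - 6026 = -10 - 6026 = -6036$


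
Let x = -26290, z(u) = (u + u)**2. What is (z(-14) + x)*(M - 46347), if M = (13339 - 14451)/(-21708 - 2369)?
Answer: 28462033352142/24077 ≈ 1.1821e+9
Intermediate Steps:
z(u) = 4*u**2 (z(u) = (2*u)**2 = 4*u**2)
M = 1112/24077 (M = -1112/(-24077) = -1112*(-1/24077) = 1112/24077 ≈ 0.046185)
(z(-14) + x)*(M - 46347) = (4*(-14)**2 - 26290)*(1112/24077 - 46347) = (4*196 - 26290)*(-1115895607/24077) = (784 - 26290)*(-1115895607/24077) = -25506*(-1115895607/24077) = 28462033352142/24077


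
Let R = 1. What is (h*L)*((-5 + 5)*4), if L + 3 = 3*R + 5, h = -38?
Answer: 0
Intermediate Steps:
L = 5 (L = -3 + (3*1 + 5) = -3 + (3 + 5) = -3 + 8 = 5)
(h*L)*((-5 + 5)*4) = (-38*5)*((-5 + 5)*4) = -0*4 = -190*0 = 0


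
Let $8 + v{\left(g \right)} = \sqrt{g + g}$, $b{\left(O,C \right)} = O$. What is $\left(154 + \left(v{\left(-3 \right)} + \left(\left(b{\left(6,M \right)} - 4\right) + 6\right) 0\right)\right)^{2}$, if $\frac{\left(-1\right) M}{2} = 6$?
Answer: $\left(146 + i \sqrt{6}\right)^{2} \approx 21310.0 + 715.25 i$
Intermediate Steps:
$M = -12$ ($M = \left(-2\right) 6 = -12$)
$v{\left(g \right)} = -8 + \sqrt{2} \sqrt{g}$ ($v{\left(g \right)} = -8 + \sqrt{g + g} = -8 + \sqrt{2 g} = -8 + \sqrt{2} \sqrt{g}$)
$\left(154 + \left(v{\left(-3 \right)} + \left(\left(b{\left(6,M \right)} - 4\right) + 6\right) 0\right)\right)^{2} = \left(154 - \left(8 - \sqrt{2} \sqrt{-3} - \left(\left(6 - 4\right) + 6\right) 0\right)\right)^{2} = \left(154 - \left(8 - \sqrt{2} i \sqrt{3} - \left(\left(6 - 4\right) + 6\right) 0\right)\right)^{2} = \left(154 - \left(8 - i \sqrt{6} - \left(2 + 6\right) 0\right)\right)^{2} = \left(154 + \left(\left(-8 + i \sqrt{6}\right) + 8 \cdot 0\right)\right)^{2} = \left(154 - \left(8 - i \sqrt{6}\right)\right)^{2} = \left(146 + i \sqrt{6}\right)^{2}$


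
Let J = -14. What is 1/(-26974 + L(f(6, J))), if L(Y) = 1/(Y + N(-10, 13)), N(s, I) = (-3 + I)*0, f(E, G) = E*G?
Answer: -84/2265817 ≈ -3.7073e-5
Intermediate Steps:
N(s, I) = 0
L(Y) = 1/Y (L(Y) = 1/(Y + 0) = 1/Y)
1/(-26974 + L(f(6, J))) = 1/(-26974 + 1/(6*(-14))) = 1/(-26974 + 1/(-84)) = 1/(-26974 - 1/84) = 1/(-2265817/84) = -84/2265817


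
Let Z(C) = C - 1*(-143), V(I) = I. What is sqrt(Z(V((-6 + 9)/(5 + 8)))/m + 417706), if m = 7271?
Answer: 10*sqrt(37320351714503)/94523 ≈ 646.30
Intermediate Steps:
Z(C) = 143 + C (Z(C) = C + 143 = 143 + C)
sqrt(Z(V((-6 + 9)/(5 + 8)))/m + 417706) = sqrt((143 + (-6 + 9)/(5 + 8))/7271 + 417706) = sqrt((143 + 3/13)*(1/7271) + 417706) = sqrt((1862/13)*(1/7271) + 417706) = sqrt(1862/94523 + 417706) = sqrt(39482826100/94523) = 10*sqrt(37320351714503)/94523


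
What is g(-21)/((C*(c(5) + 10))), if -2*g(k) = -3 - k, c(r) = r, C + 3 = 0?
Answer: ⅕ ≈ 0.20000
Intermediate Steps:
C = -3 (C = -3 + 0 = -3)
g(k) = 3/2 + k/2 (g(k) = -(-3 - k)/2 = 3/2 + k/2)
g(-21)/((C*(c(5) + 10))) = (3/2 + (½)*(-21))/((-3*(5 + 10))) = (3/2 - 21/2)/((-3*15)) = -9/(-45) = -9*(-1/45) = ⅕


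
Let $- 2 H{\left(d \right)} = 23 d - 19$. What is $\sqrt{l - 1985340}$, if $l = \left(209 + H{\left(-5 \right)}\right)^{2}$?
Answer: $2 i \sqrt{477291} \approx 1381.7 i$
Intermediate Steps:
$H{\left(d \right)} = \frac{19}{2} - \frac{23 d}{2}$ ($H{\left(d \right)} = - \frac{23 d - 19}{2} = - \frac{-19 + 23 d}{2} = \frac{19}{2} - \frac{23 d}{2}$)
$l = 76176$ ($l = \left(209 + \left(\frac{19}{2} - - \frac{115}{2}\right)\right)^{2} = \left(209 + \left(\frac{19}{2} + \frac{115}{2}\right)\right)^{2} = \left(209 + 67\right)^{2} = 276^{2} = 76176$)
$\sqrt{l - 1985340} = \sqrt{76176 - 1985340} = \sqrt{-1909164} = 2 i \sqrt{477291}$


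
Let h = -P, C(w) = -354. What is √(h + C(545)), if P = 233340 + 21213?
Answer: 9*I*√3147 ≈ 504.88*I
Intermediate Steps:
P = 254553
h = -254553 (h = -1*254553 = -254553)
√(h + C(545)) = √(-254553 - 354) = √(-254907) = 9*I*√3147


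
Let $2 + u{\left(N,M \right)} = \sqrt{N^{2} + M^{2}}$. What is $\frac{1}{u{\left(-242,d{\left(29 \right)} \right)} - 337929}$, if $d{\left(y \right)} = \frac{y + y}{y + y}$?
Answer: $- \frac{337931}{114197302196} - \frac{\sqrt{58565}}{114197302196} \approx -2.9613 \cdot 10^{-6}$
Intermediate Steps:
$d{\left(y \right)} = 1$ ($d{\left(y \right)} = \frac{2 y}{2 y} = 2 y \frac{1}{2 y} = 1$)
$u{\left(N,M \right)} = -2 + \sqrt{M^{2} + N^{2}}$ ($u{\left(N,M \right)} = -2 + \sqrt{N^{2} + M^{2}} = -2 + \sqrt{M^{2} + N^{2}}$)
$\frac{1}{u{\left(-242,d{\left(29 \right)} \right)} - 337929} = \frac{1}{\left(-2 + \sqrt{1^{2} + \left(-242\right)^{2}}\right) - 337929} = \frac{1}{\left(-2 + \sqrt{1 + 58564}\right) - 337929} = \frac{1}{\left(-2 + \sqrt{58565}\right) - 337929} = \frac{1}{-337931 + \sqrt{58565}}$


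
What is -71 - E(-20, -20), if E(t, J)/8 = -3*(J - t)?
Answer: -71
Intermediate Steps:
E(t, J) = -24*J + 24*t (E(t, J) = 8*(-3*(J - t)) = 8*(-3*J + 3*t) = -24*J + 24*t)
-71 - E(-20, -20) = -71 - (-24*(-20) + 24*(-20)) = -71 - (480 - 480) = -71 - 1*0 = -71 + 0 = -71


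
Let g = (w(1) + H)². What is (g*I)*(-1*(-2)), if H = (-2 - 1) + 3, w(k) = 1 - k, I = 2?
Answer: 0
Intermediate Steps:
H = 0 (H = -3 + 3 = 0)
g = 0 (g = ((1 - 1*1) + 0)² = ((1 - 1) + 0)² = (0 + 0)² = 0² = 0)
(g*I)*(-1*(-2)) = (0*2)*(-1*(-2)) = 0*2 = 0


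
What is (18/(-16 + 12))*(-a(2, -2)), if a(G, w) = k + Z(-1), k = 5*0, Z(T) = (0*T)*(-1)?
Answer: 0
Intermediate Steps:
Z(T) = 0 (Z(T) = 0*(-1) = 0)
k = 0
a(G, w) = 0 (a(G, w) = 0 + 0 = 0)
(18/(-16 + 12))*(-a(2, -2)) = (18/(-16 + 12))*(-1*0) = (18/(-4))*0 = (18*(-¼))*0 = -9/2*0 = 0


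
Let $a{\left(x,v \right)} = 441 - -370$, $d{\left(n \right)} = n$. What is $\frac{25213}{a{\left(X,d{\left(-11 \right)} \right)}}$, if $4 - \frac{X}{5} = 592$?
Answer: $\frac{25213}{811} \approx 31.089$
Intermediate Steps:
$X = -2940$ ($X = 20 - 2960 = -2940$)
$a{\left(x,v \right)} = 811$ ($a{\left(x,v \right)} = 441 + 370 = 811$)
$\frac{25213}{a{\left(X,d{\left(-11 \right)} \right)}} = \frac{25213}{811}$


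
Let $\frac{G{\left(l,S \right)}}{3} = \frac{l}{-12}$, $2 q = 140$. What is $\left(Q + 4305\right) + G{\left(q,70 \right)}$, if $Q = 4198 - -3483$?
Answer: $\frac{23937}{2} \approx 11969.0$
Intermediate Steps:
$Q = 7681$ ($Q = 4198 + 3483 = 7681$)
$q = 70$ ($q = \frac{1}{2} \cdot 140 = 70$)
$G{\left(l,S \right)} = - \frac{l}{4}$ ($G{\left(l,S \right)} = 3 \frac{l}{-12} = 3 l \left(- \frac{1}{12}\right) = 3 \left(- \frac{l}{12}\right) = - \frac{l}{4}$)
$\left(Q + 4305\right) + G{\left(q,70 \right)} = \left(7681 + 4305\right) - \frac{35}{2} = 11986 - \frac{35}{2} = \frac{23937}{2}$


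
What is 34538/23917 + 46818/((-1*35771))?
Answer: 115712692/855535007 ≈ 0.13525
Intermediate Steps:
34538/23917 + 46818/((-1*35771)) = 34538*(1/23917) + 46818/(-35771) = 34538/23917 + 46818*(-1/35771) = 34538/23917 - 46818/35771 = 115712692/855535007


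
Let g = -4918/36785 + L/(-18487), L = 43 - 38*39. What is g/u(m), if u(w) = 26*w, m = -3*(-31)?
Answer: -1808831/78302243110 ≈ -2.3101e-5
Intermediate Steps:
m = 93
L = -1439 (L = 43 - 1482 = -1439)
g = -5426493/97149185 (g = -4918/36785 - 1439/(-18487) = -4918*1/36785 - 1439*(-1/18487) = -4918/36785 + 1439/18487 = -5426493/97149185 ≈ -0.055857)
g/u(m) = -5426493/(97149185*(26*93)) = -5426493/97149185/2418 = -5426493/97149185*1/2418 = -1808831/78302243110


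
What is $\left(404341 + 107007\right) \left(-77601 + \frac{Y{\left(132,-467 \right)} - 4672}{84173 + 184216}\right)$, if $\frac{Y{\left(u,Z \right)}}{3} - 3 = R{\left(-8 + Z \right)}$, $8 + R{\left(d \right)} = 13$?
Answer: $- \frac{10649977458591076}{268389} \approx -3.9681 \cdot 10^{10}$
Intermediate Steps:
$R{\left(d \right)} = 5$ ($R{\left(d \right)} = -8 + 13 = 5$)
$Y{\left(u,Z \right)} = 24$ ($Y{\left(u,Z \right)} = 9 + 3 \cdot 5 = 9 + 15 = 24$)
$\left(404341 + 107007\right) \left(-77601 + \frac{Y{\left(132,-467 \right)} - 4672}{84173 + 184216}\right) = \left(404341 + 107007\right) \left(-77601 + \frac{24 - 4672}{84173 + 184216}\right) = 511348 \left(-77601 - \frac{4648}{268389}\right) = 511348 \left(- \frac{20827259437}{268389}\right) = - \frac{10649977458591076}{268389}$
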